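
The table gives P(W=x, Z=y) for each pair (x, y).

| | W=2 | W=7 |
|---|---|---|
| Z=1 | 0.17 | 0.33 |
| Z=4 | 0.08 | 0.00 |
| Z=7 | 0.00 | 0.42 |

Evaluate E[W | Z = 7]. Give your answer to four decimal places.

P(Z = 7) = 0.42.
Σ W·P over the event = 7·(0.42) = 2.94.
E[W | Z = 7] = (2.94) / (0.42) = 7.0000.

7.0000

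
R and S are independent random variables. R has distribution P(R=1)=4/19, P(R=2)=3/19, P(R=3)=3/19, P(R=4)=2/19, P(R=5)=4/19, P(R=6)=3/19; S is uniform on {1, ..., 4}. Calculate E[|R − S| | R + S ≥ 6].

P(R + S ≥ 6) = 43/76.
Summing |R−S|·P(x,y) over outcomes with R + S ≥ 6 gives 97/76.
E[|R − S| | R + S ≥ 6] = (97/76) / (43/76) = 97/43.

97/43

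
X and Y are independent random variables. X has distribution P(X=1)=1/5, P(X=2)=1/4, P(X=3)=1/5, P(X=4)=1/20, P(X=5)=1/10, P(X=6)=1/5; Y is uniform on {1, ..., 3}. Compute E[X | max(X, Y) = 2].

P(max(X, Y) = 2) = 7/30.
Summing X·P(x,y) over outcomes with max(X, Y) = 2 gives 2/5.
E[X | max(X, Y) = 2] = (2/5) / (7/30) = 12/7.

12/7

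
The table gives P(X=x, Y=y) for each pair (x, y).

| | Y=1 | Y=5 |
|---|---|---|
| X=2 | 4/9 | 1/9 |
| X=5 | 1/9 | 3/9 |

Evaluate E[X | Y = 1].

P(Y = 1) = 5/9.
Σ X·P over the event = 2·(4/9) + 5·(1/9) = 13/9.
E[X | Y = 1] = (13/9) / (5/9) = 13/5.

13/5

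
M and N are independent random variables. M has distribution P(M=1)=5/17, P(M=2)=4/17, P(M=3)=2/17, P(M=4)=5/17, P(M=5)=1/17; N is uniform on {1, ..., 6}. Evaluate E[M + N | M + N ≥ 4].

P(M + N ≥ 4) = 44/51.
Summing (M+N)·P(x,y) over outcomes with M + N ≥ 4 gives 292/51.
E[M + N | M + N ≥ 4] = (292/51) / (44/51) = 73/11.

73/11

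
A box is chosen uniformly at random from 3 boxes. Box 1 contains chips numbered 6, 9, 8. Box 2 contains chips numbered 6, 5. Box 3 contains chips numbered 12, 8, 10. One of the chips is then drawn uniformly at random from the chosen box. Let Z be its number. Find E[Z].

139/18

E[Z | box 1] = (6+9+8)/3 = 23/3.
E[Z | box 2] = (6+5)/2 = 11/2.
E[Z | box 3] = (12+8+10)/3 = 10.
E[Z] = (1/3)·(23/3) + (1/3)·(11/2) + (1/3)·(10) = 139/18.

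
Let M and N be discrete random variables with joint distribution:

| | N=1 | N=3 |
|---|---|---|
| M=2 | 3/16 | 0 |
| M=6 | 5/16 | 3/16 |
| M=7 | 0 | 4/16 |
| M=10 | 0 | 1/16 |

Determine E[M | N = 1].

9/2

P(N = 1) = 1/2.
Σ M·P over the event = 2·(3/16) + 6·(5/16) = 9/4.
E[M | N = 1] = (9/4) / (1/2) = 9/2.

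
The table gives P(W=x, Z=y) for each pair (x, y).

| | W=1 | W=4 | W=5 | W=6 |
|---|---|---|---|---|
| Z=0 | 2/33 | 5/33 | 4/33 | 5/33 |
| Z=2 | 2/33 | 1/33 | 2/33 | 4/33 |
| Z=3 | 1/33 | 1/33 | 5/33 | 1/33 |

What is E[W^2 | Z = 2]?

P(Z = 2) = 3/11.
Σ W^2·P over the event = 1·(2/33) + 16·(1/33) + 25·(2/33) + 36·(4/33) = 212/33.
E[W^2 | Z = 2] = (212/33) / (3/11) = 212/9.

212/9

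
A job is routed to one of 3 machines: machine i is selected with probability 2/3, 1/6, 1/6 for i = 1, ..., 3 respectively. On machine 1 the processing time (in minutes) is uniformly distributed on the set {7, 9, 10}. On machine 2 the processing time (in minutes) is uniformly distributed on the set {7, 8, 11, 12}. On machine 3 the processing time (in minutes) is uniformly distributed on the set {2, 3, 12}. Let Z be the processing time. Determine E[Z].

E[Z | machine 1] = (7+9+10)/3 = 26/3.
E[Z | machine 2] = (7+8+11+12)/4 = 19/2.
E[Z | machine 3] = (2+3+12)/3 = 17/3.
E[Z] = (2/3)·(26/3) + (1/6)·(19/2) + (1/6)·(17/3) = 299/36.

299/36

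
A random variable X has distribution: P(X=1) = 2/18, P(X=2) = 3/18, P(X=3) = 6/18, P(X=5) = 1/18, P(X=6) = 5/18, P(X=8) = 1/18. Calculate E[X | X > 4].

P(X > 4) = 7/18.
Σ over the event: 5·1/18 + 6·5/18 + 8·1/18 = 43/18.
E[X | X > 4] = (43/18) / (7/18) = 43/7.

43/7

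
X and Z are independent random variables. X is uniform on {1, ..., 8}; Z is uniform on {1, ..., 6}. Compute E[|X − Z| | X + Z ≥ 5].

P(X + Z ≥ 5) = 7/8.
Summing |X−Z|·P(x,y) over outcomes with X + Z ≥ 5 gives 7/3.
E[|X − Z| | X + Z ≥ 5] = (7/3) / (7/8) = 8/3.

8/3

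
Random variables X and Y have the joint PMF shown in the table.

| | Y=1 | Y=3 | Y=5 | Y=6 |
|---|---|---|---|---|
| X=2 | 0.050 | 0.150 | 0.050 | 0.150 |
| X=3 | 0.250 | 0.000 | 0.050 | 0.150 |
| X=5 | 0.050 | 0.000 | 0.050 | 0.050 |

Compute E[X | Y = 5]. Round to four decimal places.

P(Y = 5) = 0.150.
Σ X·P over the event = 2·(0.050) + 3·(0.050) + 5·(0.050) = 0.500.
E[X | Y = 5] = (0.500) / (0.150) = 3.3333.

3.3333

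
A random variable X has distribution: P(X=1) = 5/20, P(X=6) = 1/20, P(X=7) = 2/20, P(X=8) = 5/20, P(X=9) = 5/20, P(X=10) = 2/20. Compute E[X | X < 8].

P(X < 8) = 2/5.
Σ over the event: 1·1/4 + 6·1/20 + 7·1/10 = 5/4.
E[X | X < 8] = (5/4) / (2/5) = 25/8.

25/8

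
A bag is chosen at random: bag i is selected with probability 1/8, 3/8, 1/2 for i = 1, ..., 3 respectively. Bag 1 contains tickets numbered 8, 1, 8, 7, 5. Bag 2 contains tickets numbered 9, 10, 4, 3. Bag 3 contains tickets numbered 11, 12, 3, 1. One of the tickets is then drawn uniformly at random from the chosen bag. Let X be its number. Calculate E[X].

523/80

E[X | bag 1] = (8+1+8+7+5)/5 = 29/5.
E[X | bag 2] = (9+10+4+3)/4 = 13/2.
E[X | bag 3] = (11+12+3+1)/4 = 27/4.
By the law of total expectation,
E[X] = (1/8)·(29/5) + (3/8)·(13/2) + (1/2)·(27/4) = 523/80.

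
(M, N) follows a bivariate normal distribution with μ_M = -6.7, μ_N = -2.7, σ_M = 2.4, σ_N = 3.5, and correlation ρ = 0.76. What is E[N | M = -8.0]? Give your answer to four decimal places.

The regression of N on M has slope ρ·σ_N/σ_M and passes through (μ_M, μ_N).
E[N | M=-8.0] = -2.7 + (0.76)·(3.5/2.4)·(-8.0 − (-6.7)) = -2.7 + (1.1083)·(-1.3) = -4.1408.

-4.1408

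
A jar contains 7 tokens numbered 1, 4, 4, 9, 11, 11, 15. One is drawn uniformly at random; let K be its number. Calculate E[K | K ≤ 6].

P(K ≤ 6) = 3/7.
Σ over the event: 1·1/7 + 4·2/7 = 9/7.
E[K | K ≤ 6] = (9/7) / (3/7) = 3.

3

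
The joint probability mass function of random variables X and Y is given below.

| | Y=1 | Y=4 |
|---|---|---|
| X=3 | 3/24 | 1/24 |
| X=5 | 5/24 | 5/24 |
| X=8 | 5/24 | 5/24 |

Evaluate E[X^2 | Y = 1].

472/13

P(Y = 1) = 13/24.
Summing X^2·P(X=x,Y=y) over the conditioning event gives 59/3.
E[X^2 | Y = 1] = (59/3) / (13/24) = 472/13.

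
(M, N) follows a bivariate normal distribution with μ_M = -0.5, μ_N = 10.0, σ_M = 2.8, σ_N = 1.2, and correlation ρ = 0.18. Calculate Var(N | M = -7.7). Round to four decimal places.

1.3933

For a bivariate normal, Var(N | M=x) = σ_N²(1 − ρ²).
Var(N | M=-7.7) = (1.2)²·(1 − (0.18)²) = 1.44·0.9676 = 1.3933.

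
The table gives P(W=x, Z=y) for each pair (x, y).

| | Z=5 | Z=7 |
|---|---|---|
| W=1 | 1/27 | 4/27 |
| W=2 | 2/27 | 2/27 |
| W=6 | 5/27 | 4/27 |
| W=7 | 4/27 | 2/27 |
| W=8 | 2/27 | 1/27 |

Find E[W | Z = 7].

P(Z = 7) = 13/27.
Σ W·P over the event = 1·(4/27) + 2·(2/27) + 6·(4/27) + 7·(2/27) + 8·(1/27) = 2.
E[W | Z = 7] = (2) / (13/27) = 54/13.

54/13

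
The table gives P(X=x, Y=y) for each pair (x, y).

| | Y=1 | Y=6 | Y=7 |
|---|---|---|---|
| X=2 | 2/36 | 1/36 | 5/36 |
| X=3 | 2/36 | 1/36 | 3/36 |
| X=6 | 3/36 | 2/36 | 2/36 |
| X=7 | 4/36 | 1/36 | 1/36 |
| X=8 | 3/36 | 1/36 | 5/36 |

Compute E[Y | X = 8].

P(X = 8) = 1/4.
Σ Y·P over the event = 1·(3/36) + 6·(1/36) + 7·(5/36) = 11/9.
E[Y | X = 8] = (11/9) / (1/4) = 44/9.

44/9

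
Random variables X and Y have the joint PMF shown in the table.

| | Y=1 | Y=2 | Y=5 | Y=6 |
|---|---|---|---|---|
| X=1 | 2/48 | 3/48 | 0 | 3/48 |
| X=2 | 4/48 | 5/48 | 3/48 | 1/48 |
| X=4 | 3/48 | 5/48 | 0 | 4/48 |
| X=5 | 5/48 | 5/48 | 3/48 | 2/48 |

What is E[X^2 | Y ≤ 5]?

P(Y ≤ 5) = 19/24.
Summing X^2·P(X=x,Y=y) over the conditioning event gives 253/24.
E[X^2 | Y ≤ 5] = (253/24) / (19/24) = 253/19.

253/19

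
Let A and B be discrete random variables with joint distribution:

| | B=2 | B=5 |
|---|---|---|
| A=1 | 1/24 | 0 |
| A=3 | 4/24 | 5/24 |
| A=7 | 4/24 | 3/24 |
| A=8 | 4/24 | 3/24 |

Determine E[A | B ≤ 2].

73/13

P(B ≤ 2) = 13/24.
Σ A·P over the event = 1·(1/24) + 3·(4/24) + 7·(4/24) + 8·(4/24) = 73/24.
E[A | B ≤ 2] = (73/24) / (13/24) = 73/13.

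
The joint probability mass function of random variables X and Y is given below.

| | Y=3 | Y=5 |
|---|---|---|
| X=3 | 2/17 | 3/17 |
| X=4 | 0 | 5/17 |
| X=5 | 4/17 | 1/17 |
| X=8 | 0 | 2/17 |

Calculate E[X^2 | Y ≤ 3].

59/3

P(Y ≤ 3) = 6/17.
Summing X^2·P(X=x,Y=y) over the conditioning event gives 118/17.
E[X^2 | Y ≤ 3] = (118/17) / (6/17) = 59/3.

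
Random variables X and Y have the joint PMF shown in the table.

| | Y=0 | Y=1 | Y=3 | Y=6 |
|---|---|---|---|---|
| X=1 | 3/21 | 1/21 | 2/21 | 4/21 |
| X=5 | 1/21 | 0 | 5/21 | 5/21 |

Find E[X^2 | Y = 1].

1

P(Y = 1) = 1/21.
Σ X^2·P over the event = 1·(1/21) = 1/21.
E[X^2 | Y = 1] = (1/21) / (1/21) = 1.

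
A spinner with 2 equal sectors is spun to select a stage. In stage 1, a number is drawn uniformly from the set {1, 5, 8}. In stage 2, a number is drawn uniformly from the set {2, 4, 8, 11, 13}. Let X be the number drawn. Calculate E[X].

E[X | stage 1] = (1+5+8)/3 = 14/3.
E[X | stage 2] = (2+4+8+11+13)/5 = 38/5.
By the law of total expectation,
E[X] = (1/2)·(14/3) + (1/2)·(38/5) = 92/15.

92/15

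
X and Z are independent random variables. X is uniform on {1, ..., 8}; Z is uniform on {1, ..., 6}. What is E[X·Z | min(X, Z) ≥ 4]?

P(min(X, Z) ≥ 4) = 5/16.
Summing XZ·P(x,y) over outcomes with min(X, Z) ≥ 4 gives 75/8.
E[X·Z | min(X, Z) ≥ 4] = (75/8) / (5/16) = 30.

30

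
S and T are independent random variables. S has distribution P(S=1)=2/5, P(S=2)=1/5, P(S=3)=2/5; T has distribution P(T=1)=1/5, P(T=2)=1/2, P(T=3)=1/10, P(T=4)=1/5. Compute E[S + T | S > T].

P(S > T) = 8/25.
Summing (S+T)·P(x,y) over outcomes with S > T gives 36/25.
E[S + T | S > T] = (36/25) / (8/25) = 9/2.

9/2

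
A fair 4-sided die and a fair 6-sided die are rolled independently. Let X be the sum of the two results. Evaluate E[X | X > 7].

26/3

P(X > 7) = 1/4.
Σ over the event: 8·1/8 + 9·1/12 + 10·1/24 = 13/6.
E[X | X > 7] = (13/6) / (1/4) = 26/3.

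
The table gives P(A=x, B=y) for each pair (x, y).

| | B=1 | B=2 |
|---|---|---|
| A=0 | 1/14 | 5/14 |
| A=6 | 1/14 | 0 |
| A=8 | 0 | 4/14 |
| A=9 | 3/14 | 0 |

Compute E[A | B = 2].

P(B = 2) = 9/14.
Σ A·P over the event = 0·(5/14) + 8·(4/14) = 16/7.
E[A | B = 2] = (16/7) / (9/14) = 32/9.

32/9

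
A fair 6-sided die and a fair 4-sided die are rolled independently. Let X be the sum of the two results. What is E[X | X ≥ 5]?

P(X ≥ 5) = 3/4.
Σ over the event: 5·1/6 + 6·1/6 + 7·1/6 + 8·1/8 + 9·1/12 + 10·1/24 = 31/6.
E[X | X ≥ 5] = (31/6) / (3/4) = 62/9.

62/9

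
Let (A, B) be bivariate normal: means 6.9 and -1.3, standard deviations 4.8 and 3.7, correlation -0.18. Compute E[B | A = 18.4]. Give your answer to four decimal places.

-2.8956

For a bivariate normal, E[B | A=x] = μ_B + ρ·(σ_B/σ_A)·(x − μ_A).
E[B | A=18.4] = -1.3 + (-0.18)·(3.7/4.8)·(18.4 − (6.9)) = -1.3 + (-0.13875)·(11.5) = -2.8956.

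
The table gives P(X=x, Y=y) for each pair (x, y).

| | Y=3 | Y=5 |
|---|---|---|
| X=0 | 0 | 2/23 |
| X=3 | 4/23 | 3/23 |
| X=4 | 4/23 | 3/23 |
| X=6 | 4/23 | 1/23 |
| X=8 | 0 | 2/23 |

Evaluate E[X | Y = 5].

P(Y = 5) = 11/23.
Σ X·P over the event = 0·(2/23) + 3·(3/23) + 4·(3/23) + 6·(1/23) + 8·(2/23) = 43/23.
E[X | Y = 5] = (43/23) / (11/23) = 43/11.

43/11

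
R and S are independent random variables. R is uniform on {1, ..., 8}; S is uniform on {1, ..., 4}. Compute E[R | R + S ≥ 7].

55/9

P(R + S ≥ 7) = 9/16.
Summing R·P(x,y) over outcomes with R + S ≥ 7 gives 55/16.
E[R | R + S ≥ 7] = (55/16) / (9/16) = 55/9.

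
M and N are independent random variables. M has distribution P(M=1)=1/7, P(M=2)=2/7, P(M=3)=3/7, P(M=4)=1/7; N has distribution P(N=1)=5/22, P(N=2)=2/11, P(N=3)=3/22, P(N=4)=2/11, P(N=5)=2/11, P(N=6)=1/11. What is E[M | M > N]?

149/49

P(M > N) = 7/22.
Summing M·P(x,y) over outcomes with M > N gives 149/154.
E[M | M > N] = (149/154) / (7/22) = 149/49.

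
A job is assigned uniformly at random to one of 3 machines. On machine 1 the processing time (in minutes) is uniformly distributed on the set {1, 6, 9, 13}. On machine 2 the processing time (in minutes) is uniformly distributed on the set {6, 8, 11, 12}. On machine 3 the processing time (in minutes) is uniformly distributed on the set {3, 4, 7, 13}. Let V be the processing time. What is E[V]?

31/4

E[V | machine 1] = (1+6+9+13)/4 = 29/4.
E[V | machine 2] = (6+8+11+12)/4 = 37/4.
E[V | machine 3] = (3+4+7+13)/4 = 27/4.
E[V] = (1/3)·(29/4) + (1/3)·(37/4) + (1/3)·(27/4) = 31/4.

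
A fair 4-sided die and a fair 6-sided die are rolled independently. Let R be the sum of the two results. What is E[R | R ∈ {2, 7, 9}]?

P(R ∈ {2, 7, 9}) = 7/24.
Σ over the event: 2·1/24 + 7·1/6 + 9·1/12 = 2.
E[R | R ∈ {2, 7, 9}] = (2) / (7/24) = 48/7.

48/7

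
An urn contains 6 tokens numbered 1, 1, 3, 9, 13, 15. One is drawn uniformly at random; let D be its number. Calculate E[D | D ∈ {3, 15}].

P(D ∈ {3, 15}) = 1/3.
Σ over the event: 3·1/6 + 15·1/6 = 3.
E[D | D ∈ {3, 15}] = (3) / (1/3) = 9.

9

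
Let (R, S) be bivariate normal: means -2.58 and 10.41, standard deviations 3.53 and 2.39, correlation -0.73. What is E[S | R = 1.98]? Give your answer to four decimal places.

8.1562

The regression of S on R has slope ρ·σ_S/σ_R and passes through (μ_R, μ_S).
E[S | R=1.98] = 10.41 + (-0.73)·(2.39/3.53)·(1.98 − (-2.58)) = 10.41 + (-0.49425)·(4.56) = 8.1562.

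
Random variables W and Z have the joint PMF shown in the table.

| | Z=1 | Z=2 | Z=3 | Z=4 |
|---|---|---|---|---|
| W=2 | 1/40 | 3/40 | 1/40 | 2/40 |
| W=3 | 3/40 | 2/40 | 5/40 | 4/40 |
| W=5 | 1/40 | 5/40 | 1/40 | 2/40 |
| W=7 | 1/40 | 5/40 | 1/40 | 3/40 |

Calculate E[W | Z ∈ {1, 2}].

P(Z ∈ {1, 2}) = 21/40.
Σ W·P over the event = 2·(1/40) + 2·(3/40) + 3·(3/40) + 3·(2/40) + 5·(1/40) + 5·(5/40) + 7·(1/40) + 7·(5/40) = 19/8.
E[W | Z ∈ {1, 2}] = (19/8) / (21/40) = 95/21.

95/21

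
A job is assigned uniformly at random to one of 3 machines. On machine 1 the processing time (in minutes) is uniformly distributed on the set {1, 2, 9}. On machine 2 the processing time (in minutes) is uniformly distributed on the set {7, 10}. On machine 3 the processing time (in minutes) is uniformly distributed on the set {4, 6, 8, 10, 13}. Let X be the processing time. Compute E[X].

E[X | machine 1] = (1+2+9)/3 = 4.
E[X | machine 2] = (7+10)/2 = 17/2.
E[X | machine 3] = (4+6+8+10+13)/5 = 41/5.
By the law of total expectation,
E[X] = (1/3)·(4) + (1/3)·(17/2) + (1/3)·(41/5) = 69/10.

69/10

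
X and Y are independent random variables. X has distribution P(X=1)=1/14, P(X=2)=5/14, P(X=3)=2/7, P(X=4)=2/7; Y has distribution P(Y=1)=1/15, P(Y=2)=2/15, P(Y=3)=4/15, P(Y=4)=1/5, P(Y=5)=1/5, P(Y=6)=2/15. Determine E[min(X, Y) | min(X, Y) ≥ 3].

10/3

P(min(X, Y) ≥ 3) = 16/35.
Summing min(X,Y)·P(x,y) over outcomes with min(X, Y) ≥ 3 gives 32/21.
E[min(X, Y) | min(X, Y) ≥ 3] = (32/21) / (16/35) = 10/3.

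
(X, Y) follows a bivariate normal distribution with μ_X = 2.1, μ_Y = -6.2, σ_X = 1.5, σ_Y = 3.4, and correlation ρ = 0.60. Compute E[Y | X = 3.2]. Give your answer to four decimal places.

The regression of Y on X has slope ρ·σ_Y/σ_X and passes through (μ_X, μ_Y).
E[Y | X=3.2] = -6.2 + (0.60)·(3.4/1.5)·(3.2 − (2.1)) = -6.2 + (1.36)·(1.1) = -4.7040.

-4.7040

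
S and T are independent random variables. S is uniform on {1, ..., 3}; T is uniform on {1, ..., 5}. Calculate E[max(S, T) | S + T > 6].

P(S + T > 6) = 1/5.
Summing max(S,T)·P(x,y) over outcomes with S + T > 6 gives 14/15.
E[max(S, T) | S + T > 6] = (14/15) / (1/5) = 14/3.

14/3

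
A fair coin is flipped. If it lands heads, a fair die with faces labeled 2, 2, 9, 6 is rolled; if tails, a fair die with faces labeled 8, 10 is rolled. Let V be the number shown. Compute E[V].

E[V | heads] = (2+2+9+6)/4 = 19/4.
E[V | tails] = (8+10)/2 = 9.
E[V] = (1/2)·(19/4) + (1/2)·(9) = 55/8.

55/8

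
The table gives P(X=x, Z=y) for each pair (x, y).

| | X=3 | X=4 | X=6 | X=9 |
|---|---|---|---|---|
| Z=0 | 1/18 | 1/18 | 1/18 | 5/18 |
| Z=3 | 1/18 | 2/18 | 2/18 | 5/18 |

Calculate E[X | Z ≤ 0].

29/4

P(Z ≤ 0) = 4/9.
Σ X·P over the event = 3·(1/18) + 4·(1/18) + 6·(1/18) + 9·(5/18) = 29/9.
E[X | Z ≤ 0] = (29/9) / (4/9) = 29/4.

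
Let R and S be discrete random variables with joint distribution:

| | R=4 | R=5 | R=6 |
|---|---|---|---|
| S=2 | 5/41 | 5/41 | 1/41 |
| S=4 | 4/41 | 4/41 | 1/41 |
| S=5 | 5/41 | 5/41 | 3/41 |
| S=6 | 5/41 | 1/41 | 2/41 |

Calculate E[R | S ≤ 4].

93/20

P(S ≤ 4) = 20/41.
Σ R·P over the event = 4·(5/41) + 4·(4/41) + 5·(5/41) + 5·(4/41) + 6·(1/41) + 6·(1/41) = 93/41.
E[R | S ≤ 4] = (93/41) / (20/41) = 93/20.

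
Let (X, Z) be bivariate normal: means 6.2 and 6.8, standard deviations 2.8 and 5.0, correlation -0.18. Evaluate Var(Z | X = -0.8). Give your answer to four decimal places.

24.1900

The conditional variance in a bivariate normal is σ_Z²(1 − ρ²), independent of x.
Var(Z | X=-0.8) = (5.0)²·(1 − (-0.18)²) = 25·0.9676 = 24.1900.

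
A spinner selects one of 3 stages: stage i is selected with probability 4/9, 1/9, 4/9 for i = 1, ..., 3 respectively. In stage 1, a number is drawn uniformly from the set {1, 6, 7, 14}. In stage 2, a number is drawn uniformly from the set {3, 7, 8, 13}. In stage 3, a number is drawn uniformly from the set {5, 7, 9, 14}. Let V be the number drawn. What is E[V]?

283/36

E[V | stage 1] = (1+6+7+14)/4 = 7.
E[V | stage 2] = (3+7+8+13)/4 = 31/4.
E[V | stage 3] = (5+7+9+14)/4 = 35/4.
E[V] = (4/9)·(7) + (1/9)·(31/4) + (4/9)·(35/4) = 283/36.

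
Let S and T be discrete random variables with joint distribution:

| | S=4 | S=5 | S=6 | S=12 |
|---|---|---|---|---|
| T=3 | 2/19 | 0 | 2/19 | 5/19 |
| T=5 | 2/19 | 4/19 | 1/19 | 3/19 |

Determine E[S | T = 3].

80/9

P(T = 3) = 9/19.
Σ S·P over the event = 4·(2/19) + 6·(2/19) + 12·(5/19) = 80/19.
E[S | T = 3] = (80/19) / (9/19) = 80/9.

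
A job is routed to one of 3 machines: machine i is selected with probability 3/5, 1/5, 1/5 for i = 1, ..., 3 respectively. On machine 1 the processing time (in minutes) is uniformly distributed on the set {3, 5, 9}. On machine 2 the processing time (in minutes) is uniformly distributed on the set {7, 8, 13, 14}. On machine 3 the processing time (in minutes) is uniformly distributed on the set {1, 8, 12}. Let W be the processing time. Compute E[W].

69/10

E[W | machine 1] = (3+5+9)/3 = 17/3.
E[W | machine 2] = (7+8+13+14)/4 = 21/2.
E[W | machine 3] = (1+8+12)/3 = 7.
E[W] = (3/5)·(17/3) + (1/5)·(21/2) + (1/5)·(7) = 69/10.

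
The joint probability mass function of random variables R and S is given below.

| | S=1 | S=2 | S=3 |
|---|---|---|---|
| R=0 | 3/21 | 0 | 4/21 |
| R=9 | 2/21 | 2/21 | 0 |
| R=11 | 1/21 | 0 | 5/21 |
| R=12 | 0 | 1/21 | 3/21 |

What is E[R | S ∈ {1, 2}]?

59/9

P(S ∈ {1, 2}) = 3/7.
Σ R·P over the event = 0·(3/21) + 9·(2/21) + 9·(2/21) + 11·(1/21) + 12·(1/21) = 59/21.
E[R | S ∈ {1, 2}] = (59/21) / (3/7) = 59/9.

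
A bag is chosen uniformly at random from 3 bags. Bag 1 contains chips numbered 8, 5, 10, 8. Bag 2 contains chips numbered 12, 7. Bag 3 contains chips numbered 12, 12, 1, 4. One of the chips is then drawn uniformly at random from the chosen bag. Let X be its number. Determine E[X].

E[X | bag 1] = (8+5+10+8)/4 = 31/4.
E[X | bag 2] = (12+7)/2 = 19/2.
E[X | bag 3] = (12+12+1+4)/4 = 29/4.
By the law of total expectation,
E[X] = (1/3)·(31/4) + (1/3)·(19/2) + (1/3)·(29/4) = 49/6.

49/6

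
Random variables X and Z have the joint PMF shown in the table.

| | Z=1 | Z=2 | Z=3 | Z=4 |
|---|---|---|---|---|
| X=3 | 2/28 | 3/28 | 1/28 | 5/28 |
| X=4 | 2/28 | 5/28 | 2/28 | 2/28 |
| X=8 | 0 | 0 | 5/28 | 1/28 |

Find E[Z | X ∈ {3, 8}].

P(X ∈ {3, 8}) = 17/28.
Σ Z·P over the event = 1·(2/28) + 2·(3/28) + 3·(1/28) + 4·(5/28) + 3·(5/28) + 4·(1/28) = 25/14.
E[Z | X ∈ {3, 8}] = (25/14) / (17/28) = 50/17.

50/17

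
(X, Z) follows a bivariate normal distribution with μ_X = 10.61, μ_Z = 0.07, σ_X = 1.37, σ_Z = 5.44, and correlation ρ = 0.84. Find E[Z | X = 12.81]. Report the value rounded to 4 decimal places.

For a bivariate normal, E[Z | X=x] = μ_Z + ρ·(σ_Z/σ_X)·(x − μ_X).
E[Z | X=12.81] = 0.07 + (0.84)·(5.44/1.37)·(12.81 − (10.61)) = 0.07 + (3.33547)·(2.2) = 7.4080.

7.4080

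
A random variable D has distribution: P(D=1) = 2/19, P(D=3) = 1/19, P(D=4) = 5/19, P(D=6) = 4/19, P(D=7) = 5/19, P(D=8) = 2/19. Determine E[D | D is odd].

5

P(D is odd) = 8/19.
Σ over the event: 1·2/19 + 3·1/19 + 7·5/19 = 40/19.
E[D | D is odd] = (40/19) / (8/19) = 5.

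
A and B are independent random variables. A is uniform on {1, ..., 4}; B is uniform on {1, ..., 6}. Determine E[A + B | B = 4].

Outcomes with B = 4: (1,4), (2,4), (3,4), (4,4), each with probability 1/24.
E[A + B | B = 4] = (5 + 6 + 7 + 8) / 4 = 13/2.

13/2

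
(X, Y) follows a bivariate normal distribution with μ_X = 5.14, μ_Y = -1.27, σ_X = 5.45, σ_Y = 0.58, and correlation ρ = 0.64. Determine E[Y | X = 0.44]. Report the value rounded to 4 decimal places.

E[Y | X=x] = μ_Y + ρ(σ_Y/σ_X)(x − μ_X) for jointly normal variables.
E[Y | X=0.44] = -1.27 + (0.64)·(0.58/5.45)·(0.44 − (5.14)) = -1.27 + (0.06811)·(-4.7) = -1.5901.

-1.5901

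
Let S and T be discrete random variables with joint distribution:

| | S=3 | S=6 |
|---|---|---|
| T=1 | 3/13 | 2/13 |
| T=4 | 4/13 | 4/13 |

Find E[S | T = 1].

21/5

P(T = 1) = 5/13.
Σ S·P over the event = 3·(3/13) + 6·(2/13) = 21/13.
E[S | T = 1] = (21/13) / (5/13) = 21/5.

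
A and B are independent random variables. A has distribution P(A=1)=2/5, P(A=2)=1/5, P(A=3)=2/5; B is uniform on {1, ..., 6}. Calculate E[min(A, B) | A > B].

P(A > B) = 1/6.
Summing min(A,B)·P(x,y) over outcomes with A > B gives 7/30.
E[min(A, B) | A > B] = (7/30) / (1/6) = 7/5.

7/5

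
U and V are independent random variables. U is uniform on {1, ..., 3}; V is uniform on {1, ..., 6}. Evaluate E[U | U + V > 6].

Outcomes with U + V > 6: (1,6), (2,5), (2,6), (3,4), (3,5), (3,6), each with probability 1/18.
E[U | U + V > 6] = (1 + 2 + 2 + 3 + 3 + 3) / 6 = 7/3.

7/3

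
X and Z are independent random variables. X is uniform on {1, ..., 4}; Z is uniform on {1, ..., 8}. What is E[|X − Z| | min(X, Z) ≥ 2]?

50/21

P(min(X, Z) ≥ 2) = 21/32.
Summing |X−Z|·P(x,y) over outcomes with min(X, Z) ≥ 2 gives 25/16.
E[|X − Z| | min(X, Z) ≥ 2] = (25/16) / (21/32) = 50/21.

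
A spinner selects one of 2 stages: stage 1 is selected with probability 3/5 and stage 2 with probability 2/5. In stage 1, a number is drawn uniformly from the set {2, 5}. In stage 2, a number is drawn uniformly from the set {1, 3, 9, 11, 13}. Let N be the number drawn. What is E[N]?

253/50

E[N | stage 1] = (2+5)/2 = 7/2.
E[N | stage 2] = (1+3+9+11+13)/5 = 37/5.
By the law of total expectation,
E[N] = (3/5)·(7/2) + (2/5)·(37/5) = 253/50.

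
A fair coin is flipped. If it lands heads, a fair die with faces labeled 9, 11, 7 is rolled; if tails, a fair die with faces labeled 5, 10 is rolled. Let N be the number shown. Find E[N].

33/4

E[N | heads] = (9+11+7)/3 = 9.
E[N | tails] = (5+10)/2 = 15/2.
By the law of total expectation,
E[N] = (1/2)·(9) + (1/2)·(15/2) = 33/4.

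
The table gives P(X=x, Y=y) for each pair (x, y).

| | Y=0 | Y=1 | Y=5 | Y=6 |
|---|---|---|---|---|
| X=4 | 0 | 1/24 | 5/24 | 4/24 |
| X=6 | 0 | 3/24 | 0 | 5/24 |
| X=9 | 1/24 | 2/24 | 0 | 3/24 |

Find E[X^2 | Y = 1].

P(Y = 1) = 1/4.
Summing X^2·P(X=x,Y=y) over the conditioning event gives 143/12.
E[X^2 | Y = 1] = (143/12) / (1/4) = 143/3.

143/3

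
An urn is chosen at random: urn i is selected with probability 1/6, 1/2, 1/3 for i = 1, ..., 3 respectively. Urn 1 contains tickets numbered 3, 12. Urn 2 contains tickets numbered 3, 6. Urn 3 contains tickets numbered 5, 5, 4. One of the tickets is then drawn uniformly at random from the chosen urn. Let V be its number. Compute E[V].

91/18

E[V | urn 1] = (3+12)/2 = 15/2.
E[V | urn 2] = (3+6)/2 = 9/2.
E[V | urn 3] = (5+5+4)/3 = 14/3.
E[V] = (1/6)·(15/2) + (1/2)·(9/2) + (1/3)·(14/3) = 91/18.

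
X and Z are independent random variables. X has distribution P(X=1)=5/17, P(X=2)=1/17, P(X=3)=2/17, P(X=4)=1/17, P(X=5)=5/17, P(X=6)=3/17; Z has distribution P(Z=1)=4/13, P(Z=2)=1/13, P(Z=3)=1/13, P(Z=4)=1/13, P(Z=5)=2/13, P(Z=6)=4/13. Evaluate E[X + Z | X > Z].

P(X > Z) = 82/221.
Summing (X+Z)·P(x,y) over outcomes with X > Z gives 558/221.
E[X + Z | X > Z] = (558/221) / (82/221) = 279/41.

279/41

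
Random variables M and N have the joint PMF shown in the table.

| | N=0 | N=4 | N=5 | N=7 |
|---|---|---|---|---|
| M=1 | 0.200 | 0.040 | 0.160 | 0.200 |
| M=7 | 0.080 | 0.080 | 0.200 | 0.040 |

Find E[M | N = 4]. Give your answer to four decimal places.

5.0000

P(N = 4) = 0.120.
Summing M·P(M=x,N=y) over the conditioning event gives 0.600.
E[M | N = 4] = (0.600) / (0.120) = 5.0000.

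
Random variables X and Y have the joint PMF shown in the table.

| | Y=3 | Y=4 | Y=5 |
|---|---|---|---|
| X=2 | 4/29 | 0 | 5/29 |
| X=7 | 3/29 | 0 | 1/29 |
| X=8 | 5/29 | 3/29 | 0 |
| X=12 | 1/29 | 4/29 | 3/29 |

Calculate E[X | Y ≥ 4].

125/16

P(Y ≥ 4) = 16/29.
Σ X·P over the event = 2·(5/29) + 7·(1/29) + 8·(3/29) + 12·(4/29) + 12·(3/29) = 125/29.
E[X | Y ≥ 4] = (125/29) / (16/29) = 125/16.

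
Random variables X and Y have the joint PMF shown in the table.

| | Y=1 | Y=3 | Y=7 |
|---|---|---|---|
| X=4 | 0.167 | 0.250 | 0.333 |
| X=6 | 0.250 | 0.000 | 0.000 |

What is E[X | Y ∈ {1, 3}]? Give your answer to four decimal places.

4.7496

P(Y ∈ {1, 3}) = 0.667.
Σ X·P over the event = 4·(0.167) + 4·(0.250) + 6·(0.250) = 3.168.
E[X | Y ∈ {1, 3}] = (3.168) / (0.667) = 4.7496.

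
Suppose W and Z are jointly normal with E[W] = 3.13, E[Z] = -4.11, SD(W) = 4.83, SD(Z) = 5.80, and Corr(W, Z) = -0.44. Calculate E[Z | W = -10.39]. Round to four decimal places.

3.0335

E[Z | W=x] = μ_Z + ρ(σ_Z/σ_W)(x − μ_W) for jointly normal variables.
E[Z | W=-10.39] = -4.11 + (-0.44)·(5.80/4.83)·(-10.39 − (3.13)) = -4.11 + (-0.528364)·(-13.52) = 3.0335.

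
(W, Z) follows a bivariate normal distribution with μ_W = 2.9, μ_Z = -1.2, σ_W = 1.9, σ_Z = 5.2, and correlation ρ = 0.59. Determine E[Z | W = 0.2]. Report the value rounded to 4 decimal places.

For a bivariate normal, E[Z | W=x] = μ_Z + ρ·(σ_Z/σ_W)·(x − μ_W).
E[Z | W=0.2] = -1.2 + (0.59)·(5.2/1.9)·(0.2 − (2.9)) = -1.2 + (1.61474)·(-2.7) = -5.5598.

-5.5598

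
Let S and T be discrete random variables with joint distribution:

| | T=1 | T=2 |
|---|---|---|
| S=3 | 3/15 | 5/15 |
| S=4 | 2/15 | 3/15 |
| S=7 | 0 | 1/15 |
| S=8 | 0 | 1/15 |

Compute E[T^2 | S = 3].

P(S = 3) = 8/15.
Σ T^2·P over the event = 1·(3/15) + 4·(5/15) = 23/15.
E[T^2 | S = 3] = (23/15) / (8/15) = 23/8.

23/8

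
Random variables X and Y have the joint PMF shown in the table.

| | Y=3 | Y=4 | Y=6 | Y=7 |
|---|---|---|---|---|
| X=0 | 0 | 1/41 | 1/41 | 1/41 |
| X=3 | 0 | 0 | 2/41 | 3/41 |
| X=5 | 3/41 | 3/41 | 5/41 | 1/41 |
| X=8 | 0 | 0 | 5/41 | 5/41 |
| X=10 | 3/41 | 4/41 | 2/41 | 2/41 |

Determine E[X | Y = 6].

91/15

P(Y = 6) = 15/41.
Σ X·P over the event = 0·(1/41) + 3·(2/41) + 5·(5/41) + 8·(5/41) + 10·(2/41) = 91/41.
E[X | Y = 6] = (91/41) / (15/41) = 91/15.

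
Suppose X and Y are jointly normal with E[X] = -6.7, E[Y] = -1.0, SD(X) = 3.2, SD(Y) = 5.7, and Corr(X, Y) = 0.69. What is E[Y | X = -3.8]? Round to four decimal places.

For a bivariate normal, E[Y | X=x] = μ_Y + ρ·(σ_Y/σ_X)·(x − μ_X).
E[Y | X=-3.8] = -1.0 + (0.69)·(5.7/3.2)·(-3.8 − (-6.7)) = -1.0 + (1.22906)·(2.9) = 2.5643.

2.5643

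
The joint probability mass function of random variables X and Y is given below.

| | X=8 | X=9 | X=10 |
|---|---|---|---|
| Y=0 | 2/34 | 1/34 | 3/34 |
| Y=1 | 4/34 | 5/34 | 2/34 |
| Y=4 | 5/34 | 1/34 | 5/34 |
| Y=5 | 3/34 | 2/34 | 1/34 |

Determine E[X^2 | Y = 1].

P(Y = 1) = 11/34.
Σ X^2·P over the event = 64·(4/34) + 81·(5/34) + 100·(2/34) = 861/34.
E[X^2 | Y = 1] = (861/34) / (11/34) = 861/11.

861/11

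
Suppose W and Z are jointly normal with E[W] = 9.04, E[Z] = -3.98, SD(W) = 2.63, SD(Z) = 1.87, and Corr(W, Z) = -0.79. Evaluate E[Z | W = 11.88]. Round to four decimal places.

-5.5753

For a bivariate normal, E[Z | W=x] = μ_Z + ρ·(σ_Z/σ_W)·(x − μ_W).
E[Z | W=11.88] = -3.98 + (-0.79)·(1.87/2.63)·(11.88 − (9.04)) = -3.98 + (-0.56171)·(2.84) = -5.5753.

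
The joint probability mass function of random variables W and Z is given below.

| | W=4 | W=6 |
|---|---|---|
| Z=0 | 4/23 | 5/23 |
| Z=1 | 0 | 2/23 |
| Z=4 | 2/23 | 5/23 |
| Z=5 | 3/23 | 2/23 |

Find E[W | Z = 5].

P(Z = 5) = 5/23.
Σ W·P over the event = 4·(3/23) + 6·(2/23) = 24/23.
E[W | Z = 5] = (24/23) / (5/23) = 24/5.

24/5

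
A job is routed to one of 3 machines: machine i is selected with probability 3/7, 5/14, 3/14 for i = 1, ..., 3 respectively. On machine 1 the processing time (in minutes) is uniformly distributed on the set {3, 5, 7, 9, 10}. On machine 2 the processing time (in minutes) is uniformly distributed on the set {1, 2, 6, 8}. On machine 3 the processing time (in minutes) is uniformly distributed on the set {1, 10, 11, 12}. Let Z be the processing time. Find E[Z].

1751/280

E[Z | machine 1] = (3+5+7+9+10)/5 = 34/5.
E[Z | machine 2] = (1+2+6+8)/4 = 17/4.
E[Z | machine 3] = (1+10+11+12)/4 = 17/2.
By the law of total expectation,
E[Z] = (3/7)·(34/5) + (5/14)·(17/4) + (3/14)·(17/2) = 1751/280.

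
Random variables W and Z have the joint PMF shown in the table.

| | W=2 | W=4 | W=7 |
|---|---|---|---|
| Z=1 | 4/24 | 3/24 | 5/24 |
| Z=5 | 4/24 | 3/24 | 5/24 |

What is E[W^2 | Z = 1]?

P(Z = 1) = 1/2.
Summing W^2·P(W=x,Z=y) over the conditioning event gives 103/8.
E[W^2 | Z = 1] = (103/8) / (1/2) = 103/4.

103/4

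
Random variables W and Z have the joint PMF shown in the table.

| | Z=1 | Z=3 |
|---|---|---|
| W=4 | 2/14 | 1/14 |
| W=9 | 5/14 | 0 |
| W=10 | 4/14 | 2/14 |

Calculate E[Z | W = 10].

5/3

P(W = 10) = 3/7.
Σ Z·P over the event = 1·(4/14) + 3·(2/14) = 5/7.
E[Z | W = 10] = (5/7) / (3/7) = 5/3.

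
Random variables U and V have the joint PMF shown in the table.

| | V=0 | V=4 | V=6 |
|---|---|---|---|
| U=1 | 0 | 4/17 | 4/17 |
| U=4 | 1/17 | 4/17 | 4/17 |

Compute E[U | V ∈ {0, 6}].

8/3

P(V ∈ {0, 6}) = 9/17.
Summing U·P(U=x,V=y) over the conditioning event gives 24/17.
E[U | V ∈ {0, 6}] = (24/17) / (9/17) = 8/3.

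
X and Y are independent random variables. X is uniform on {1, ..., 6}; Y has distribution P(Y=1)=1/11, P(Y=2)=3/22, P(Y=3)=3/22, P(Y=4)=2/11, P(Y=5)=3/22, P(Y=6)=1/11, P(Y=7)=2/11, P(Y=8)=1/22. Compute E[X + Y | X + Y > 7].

P(X + Y > 7) = 73/132.
Summing (X+Y)·P(x,y) over outcomes with X + Y > 7 gives 359/66.
E[X + Y | X + Y > 7] = (359/66) / (73/132) = 718/73.

718/73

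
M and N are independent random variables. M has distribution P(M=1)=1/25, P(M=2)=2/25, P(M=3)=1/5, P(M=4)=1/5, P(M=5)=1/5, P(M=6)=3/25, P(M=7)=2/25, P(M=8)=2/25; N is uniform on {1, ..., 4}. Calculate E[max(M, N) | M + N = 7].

83/18

P(M + N = 7) = 9/50.
Summing max(M,N)·P(x,y) over outcomes with M + N = 7 gives 83/100.
E[max(M, N) | M + N = 7] = (83/100) / (9/50) = 83/18.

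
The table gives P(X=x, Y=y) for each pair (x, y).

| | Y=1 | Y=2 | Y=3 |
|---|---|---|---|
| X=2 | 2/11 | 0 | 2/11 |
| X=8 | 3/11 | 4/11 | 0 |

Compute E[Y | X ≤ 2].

P(X ≤ 2) = 4/11.
Summing Y·P(X=x,Y=y) over the conditioning event gives 8/11.
E[Y | X ≤ 2] = (8/11) / (4/11) = 2.

2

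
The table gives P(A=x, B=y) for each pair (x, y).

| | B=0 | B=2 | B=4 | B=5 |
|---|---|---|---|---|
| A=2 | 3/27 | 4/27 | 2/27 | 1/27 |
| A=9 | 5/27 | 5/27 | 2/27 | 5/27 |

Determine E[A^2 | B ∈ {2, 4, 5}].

P(B ∈ {2, 4, 5}) = 19/27.
Σ A^2·P over the event = 4·(4/27) + 4·(2/27) + 4·(1/27) + 81·(5/27) + 81·(2/27) + 81·(5/27) = 1000/27.
E[A^2 | B ∈ {2, 4, 5}] = (1000/27) / (19/27) = 1000/19.

1000/19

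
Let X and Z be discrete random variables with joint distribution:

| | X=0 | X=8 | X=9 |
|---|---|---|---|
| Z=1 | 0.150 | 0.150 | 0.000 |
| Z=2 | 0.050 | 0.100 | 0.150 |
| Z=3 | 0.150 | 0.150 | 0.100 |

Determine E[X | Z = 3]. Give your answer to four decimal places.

5.2500

P(Z = 3) = 0.400.
Σ X·P over the event = 0·(0.150) + 8·(0.150) + 9·(0.100) = 2.100.
E[X | Z = 3] = (2.100) / (0.400) = 5.2500.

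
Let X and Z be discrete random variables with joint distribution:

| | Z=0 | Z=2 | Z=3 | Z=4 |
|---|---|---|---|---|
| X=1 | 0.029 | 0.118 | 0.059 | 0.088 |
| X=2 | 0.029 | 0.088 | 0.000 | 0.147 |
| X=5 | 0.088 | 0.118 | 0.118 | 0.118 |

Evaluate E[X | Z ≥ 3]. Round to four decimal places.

P(Z ≥ 3) = 0.530.
Σ X·P over the event = 1·(0.059) + 1·(0.088) + 2·(0.147) + 5·(0.118) + 5·(0.118) = 1.621.
E[X | Z ≥ 3] = (1.621) / (0.530) = 3.0585.

3.0585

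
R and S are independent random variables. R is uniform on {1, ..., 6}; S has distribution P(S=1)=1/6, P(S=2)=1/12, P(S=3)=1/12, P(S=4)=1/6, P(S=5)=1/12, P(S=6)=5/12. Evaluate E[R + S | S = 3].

P(S = 3) = 1/12.
Summing (R+S)·P(x,y) over outcomes with S = 3 gives 13/24.
E[R + S | S = 3] = (13/24) / (1/12) = 13/2.

13/2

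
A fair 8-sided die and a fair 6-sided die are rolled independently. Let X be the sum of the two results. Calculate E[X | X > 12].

P(X > 12) = 1/16.
Σ over the event: 13·1/24 + 14·1/48 = 5/6.
E[X | X > 12] = (5/6) / (1/16) = 40/3.

40/3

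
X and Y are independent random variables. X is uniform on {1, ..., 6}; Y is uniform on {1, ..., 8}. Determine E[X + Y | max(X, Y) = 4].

44/7

P(max(X, Y) = 4) = 7/48.
Summing (X+Y)·P(x,y) over outcomes with max(X, Y) = 4 gives 11/12.
E[X + Y | max(X, Y) = 4] = (11/12) / (7/48) = 44/7.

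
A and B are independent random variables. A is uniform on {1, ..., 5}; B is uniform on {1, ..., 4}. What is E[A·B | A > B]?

17/2

Outcomes with A > B: (2,1), (3,1), (3,2), (4,1), (4,2), (4,3), (5,1), (5,2), (5,3), (5,4), each with probability 1/20.
E[A·B | A > B] = (2 + 3 + 6 + 4 + 8 + 12 + 5 + 10 + 15 + 20) / 10 = 17/2.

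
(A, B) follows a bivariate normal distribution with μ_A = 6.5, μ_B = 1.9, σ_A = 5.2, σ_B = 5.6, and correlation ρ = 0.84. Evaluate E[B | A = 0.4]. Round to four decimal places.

-3.6182

E[B | A=x] = μ_B + ρ(σ_B/σ_A)(x − μ_A) for jointly normal variables.
E[B | A=0.4] = 1.9 + (0.84)·(5.6/5.2)·(0.4 − (6.5)) = 1.9 + (0.90462)·(-6.1) = -3.6182.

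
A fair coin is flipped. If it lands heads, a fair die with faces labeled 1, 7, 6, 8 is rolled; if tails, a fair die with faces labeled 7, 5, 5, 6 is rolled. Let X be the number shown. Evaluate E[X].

45/8

E[X | heads] = (1+7+6+8)/4 = 11/2.
E[X | tails] = (7+5+5+6)/4 = 23/4.
E[X] = (1/2)·(11/2) + (1/2)·(23/4) = 45/8.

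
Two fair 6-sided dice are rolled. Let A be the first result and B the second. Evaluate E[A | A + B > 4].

P(A + B > 4) = 5/6.
Summing A·P(x,y) over outcomes with A + B > 4 gives 29/9.
E[A | A + B > 4] = (29/9) / (5/6) = 58/15.

58/15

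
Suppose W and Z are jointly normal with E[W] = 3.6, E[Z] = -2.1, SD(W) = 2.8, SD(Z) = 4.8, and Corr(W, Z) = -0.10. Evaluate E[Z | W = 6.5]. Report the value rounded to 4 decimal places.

E[Z | W=x] = μ_Z + ρ(σ_Z/σ_W)(x − μ_W) for jointly normal variables.
E[Z | W=6.5] = -2.1 + (-0.10)·(4.8/2.8)·(6.5 − (3.6)) = -2.1 + (-0.17143)·(2.9) = -2.5971.

-2.5971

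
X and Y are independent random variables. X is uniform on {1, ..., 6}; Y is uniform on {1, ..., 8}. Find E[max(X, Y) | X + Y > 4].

17/3

P(X + Y > 4) = 7/8.
Summing max(X,Y)·P(x,y) over outcomes with X + Y > 4 gives 119/24.
E[max(X, Y) | X + Y > 4] = (119/24) / (7/8) = 17/3.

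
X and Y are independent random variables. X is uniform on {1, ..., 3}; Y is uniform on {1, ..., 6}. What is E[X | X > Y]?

Outcomes with X > Y: (2,1), (3,1), (3,2), each with probability 1/18.
E[X | X > Y] = (2 + 3 + 3) / 3 = 8/3.

8/3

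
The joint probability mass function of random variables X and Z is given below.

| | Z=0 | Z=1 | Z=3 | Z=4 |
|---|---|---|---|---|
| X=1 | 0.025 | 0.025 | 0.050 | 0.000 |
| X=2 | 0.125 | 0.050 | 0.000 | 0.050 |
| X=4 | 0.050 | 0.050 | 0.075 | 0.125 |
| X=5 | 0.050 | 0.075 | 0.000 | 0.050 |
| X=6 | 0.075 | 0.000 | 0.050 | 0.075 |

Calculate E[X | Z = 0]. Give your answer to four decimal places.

P(Z = 0) = 0.325.
Σ X·P over the event = 1·(0.025) + 2·(0.125) + 4·(0.050) + 5·(0.050) + 6·(0.075) = 1.175.
E[X | Z = 0] = (1.175) / (0.325) = 3.6154.

3.6154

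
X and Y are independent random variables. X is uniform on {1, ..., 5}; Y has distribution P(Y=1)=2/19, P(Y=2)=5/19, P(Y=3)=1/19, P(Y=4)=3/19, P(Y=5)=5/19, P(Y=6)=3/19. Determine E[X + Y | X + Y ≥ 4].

P(X + Y ≥ 4) = 86/95.
Summing (X+Y)·P(x,y) over outcomes with X + Y ≥ 4 gives 122/19.
E[X + Y | X + Y ≥ 4] = (122/19) / (86/95) = 305/43.

305/43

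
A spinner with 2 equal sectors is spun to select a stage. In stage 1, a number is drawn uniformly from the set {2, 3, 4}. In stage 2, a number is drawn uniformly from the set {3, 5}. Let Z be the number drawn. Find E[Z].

7/2

E[Z | stage 1] = (2+3+4)/3 = 3.
E[Z | stage 2] = (3+5)/2 = 4.
E[Z] = (1/2)·(3) + (1/2)·(4) = 7/2.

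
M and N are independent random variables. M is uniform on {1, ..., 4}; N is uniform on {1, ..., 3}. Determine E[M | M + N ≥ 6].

Outcomes with M + N ≥ 6: (3,3), (4,2), (4,3), each with probability 1/12.
E[M | M + N ≥ 6] = (3 + 4 + 4) / 3 = 11/3.

11/3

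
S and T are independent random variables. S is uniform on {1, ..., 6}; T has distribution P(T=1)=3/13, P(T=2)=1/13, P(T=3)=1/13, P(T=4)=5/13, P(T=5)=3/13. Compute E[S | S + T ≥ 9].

P(S + T ≥ 9) = 10/39.
Summing S·P(x,y) over outcomes with S + T ≥ 9 gives 53/39.
E[S | S + T ≥ 9] = (53/39) / (10/39) = 53/10.

53/10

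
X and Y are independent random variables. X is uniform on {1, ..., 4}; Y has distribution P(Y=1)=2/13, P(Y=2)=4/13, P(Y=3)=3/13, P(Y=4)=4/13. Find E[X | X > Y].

58/17

P(X > Y) = 17/52.
Summing X·P(x,y) over outcomes with X > Y gives 29/26.
E[X | X > Y] = (29/26) / (17/52) = 58/17.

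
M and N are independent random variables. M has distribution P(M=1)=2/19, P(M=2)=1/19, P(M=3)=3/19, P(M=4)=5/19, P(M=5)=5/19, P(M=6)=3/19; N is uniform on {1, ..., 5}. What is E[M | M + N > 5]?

328/73

P(M + N > 5) = 73/95.
Summing M·P(x,y) over outcomes with M + N > 5 gives 328/95.
E[M | M + N > 5] = (328/95) / (73/95) = 328/73.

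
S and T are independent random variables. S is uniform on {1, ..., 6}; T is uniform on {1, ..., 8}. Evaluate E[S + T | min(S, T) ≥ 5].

12

P(min(S, T) ≥ 5) = 1/6.
Summing (S+T)·P(x,y) over outcomes with min(S, T) ≥ 5 gives 2.
E[S + T | min(S, T) ≥ 5] = (2) / (1/6) = 12.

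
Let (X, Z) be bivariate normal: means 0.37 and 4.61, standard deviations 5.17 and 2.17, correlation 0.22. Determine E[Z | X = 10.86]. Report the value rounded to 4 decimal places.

E[Z | X=x] = μ_Z + ρ(σ_Z/σ_X)(x − μ_X) for jointly normal variables.
E[Z | X=10.86] = 4.61 + (0.22)·(2.17/5.17)·(10.86 − (0.37)) = 4.61 + (0.0923404)·(10.49) = 5.5787.

5.5787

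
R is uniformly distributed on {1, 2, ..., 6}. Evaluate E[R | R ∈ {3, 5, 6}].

14/3

P(R ∈ {3, 5, 6}) = 1/2.
Σ over the event: 3·1/6 + 5·1/6 + 6·1/6 = 7/3.
E[R | R ∈ {3, 5, 6}] = (7/3) / (1/2) = 14/3.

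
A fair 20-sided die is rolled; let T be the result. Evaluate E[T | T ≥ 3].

23/2

P(T ≥ 3) = 9/10.
E[T | T ≥ 3] = (207/20) / (9/10) = 23/2.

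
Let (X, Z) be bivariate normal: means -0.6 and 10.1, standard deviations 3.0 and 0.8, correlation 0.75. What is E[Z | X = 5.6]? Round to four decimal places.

For a bivariate normal, E[Z | X=x] = μ_Z + ρ·(σ_Z/σ_X)·(x − μ_X).
E[Z | X=5.6] = 10.1 + (0.75)·(0.8/3.0)·(5.6 − (-0.6)) = 10.1 + (0.2)·(6.2) = 11.3400.

11.3400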